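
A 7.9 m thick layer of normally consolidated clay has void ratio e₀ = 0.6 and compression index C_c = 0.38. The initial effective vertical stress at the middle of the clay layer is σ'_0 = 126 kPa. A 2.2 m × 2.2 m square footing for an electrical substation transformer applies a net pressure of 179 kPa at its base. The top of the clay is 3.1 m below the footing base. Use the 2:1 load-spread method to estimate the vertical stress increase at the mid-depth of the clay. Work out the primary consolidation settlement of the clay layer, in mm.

Mid-depth of clay below the footing base: z = 3.1 + 7.9/2 = 7.05 m.
Stress increase at mid-clay by the 2:1 spreading method:
Δσ = qBL/((B+z)(L+z)) = 179×2.2×2.2/((2.2+7.05)(2.2+7.05)) = 10.125 kPa
Final effective stress: σ'_f = σ'_0 + Δσ = 126 + 10.125 = 136.12 kPa.
Normally consolidated clay, so the full stress increment lies on the virgin compression line:
S_c = C_c·H/(1+e₀)·log₁₀(σ'_f/σ'_0) = 0.38×7.9/(1+0.6)×log₁₀(136.12/126)
    = 1.8762 × 0.033551 = 0.06295 m

S_c ≈ 62.9 mm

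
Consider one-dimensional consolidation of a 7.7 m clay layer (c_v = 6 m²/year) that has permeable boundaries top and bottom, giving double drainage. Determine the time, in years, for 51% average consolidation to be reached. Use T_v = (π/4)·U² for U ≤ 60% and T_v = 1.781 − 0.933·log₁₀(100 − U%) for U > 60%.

Drainage path length: H_d = H/2 = 3.85 m (double drainage).
U ≤ 60%: T_v = (π/4)·U² = (π/4)×0.51² = 0.20428.
t = T_v·H_d²/c_v = 0.20428×3.85²/6 = 0.5047 years.

t ≈ 0.505 years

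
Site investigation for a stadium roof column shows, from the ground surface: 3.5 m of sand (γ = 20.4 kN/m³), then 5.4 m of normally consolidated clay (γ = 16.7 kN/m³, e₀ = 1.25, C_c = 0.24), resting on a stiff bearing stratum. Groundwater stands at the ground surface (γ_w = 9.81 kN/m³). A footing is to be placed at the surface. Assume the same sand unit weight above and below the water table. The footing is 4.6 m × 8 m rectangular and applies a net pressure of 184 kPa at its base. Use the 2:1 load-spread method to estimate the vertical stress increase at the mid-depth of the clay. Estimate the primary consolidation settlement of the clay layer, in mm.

Mid-depth of clay below the ground surface: z = 3.5 + 5.4/2 = 6.2 m.
Total vertical stress at mid-clay: σ_v = 20.4×3.5 + 16.7×2.7 = 116.49 kPa.
Pore pressure: u = 9.81×(6.2 − 0) = 60.822 kPa.
Initial effective stress: σ'_0 = σ_v − u = 116.49 − 60.822 = 55.668 kPa.
Stress increase at mid-clay by the 2:1 spreading method:
Δσ = qBL/((B+z)(L+z)) = 184×4.6×8/((4.6+6.2)(8+6.2)) = 44.152 kPa
Final effective stress: σ'_f = σ'_0 + Δσ = 55.668 + 44.152 = 99.82 kPa.
Normally consolidated clay, so the full stress increment lies on the virgin compression line:
S_c = C_c·H/(1+e₀)·log₁₀(σ'_f/σ'_0) = 0.24×5.4/(1+1.25)×log₁₀(99.82/55.668)
    = 0.576 × 0.25361 = 0.1461 m

S_c ≈ 146 mm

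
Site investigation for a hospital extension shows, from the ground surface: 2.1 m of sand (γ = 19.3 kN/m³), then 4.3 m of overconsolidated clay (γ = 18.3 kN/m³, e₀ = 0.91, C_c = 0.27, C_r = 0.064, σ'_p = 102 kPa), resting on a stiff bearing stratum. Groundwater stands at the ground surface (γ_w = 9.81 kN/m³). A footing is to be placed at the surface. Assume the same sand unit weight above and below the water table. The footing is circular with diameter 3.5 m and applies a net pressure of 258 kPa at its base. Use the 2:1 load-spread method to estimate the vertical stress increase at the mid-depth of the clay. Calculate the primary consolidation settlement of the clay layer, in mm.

S_c ≈ 54.2 mm

Mid-depth of clay below the ground surface: z = 2.1 + 4.3/2 = 4.25 m.
Total vertical stress at mid-clay: σ_v = 19.3×2.1 + 18.3×2.15 = 79.875 kPa.
Pore pressure: u = 9.81×(4.25 − 0) = 41.693 kPa.
Initial effective stress: σ'_0 = σ_v − u = 79.875 − 41.693 = 38.182 kPa.
Stress increase at mid-clay by the 2:1 spreading method:
Δσ ≈ qD²/(D+z)² = 258×3.5²/(3.5+4.25)² = 52.62 kPa
Final effective stress: σ'_f = 38.182 + 52.62 = 90.802 kPa.
σ'_f = 90.802 ≤ σ'_p = 102 kPa, so the clay remains overconsolidated and only the recompression index applies:
S_c = C_r·H/(1+e₀)·log₁₀(σ'_f/σ'_0) = 0.064×4.3/1.91×log₁₀(90.802/38.182)
    = 0.14408 × 0.37624 = 0.05421 m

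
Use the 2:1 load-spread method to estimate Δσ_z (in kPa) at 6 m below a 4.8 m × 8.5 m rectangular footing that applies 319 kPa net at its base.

By the 2:1 method the load spreads at 1 horizontal : 2 vertical, so at depth z the loaded area has grown by z in each plan dimension:
Δσ = qBL/((B+z)(L+z)) = 319×4.8×8.5/((4.8+6)(8.5+6)) = 83.111 kPa

Δσ_z ≈ 83.1 kPa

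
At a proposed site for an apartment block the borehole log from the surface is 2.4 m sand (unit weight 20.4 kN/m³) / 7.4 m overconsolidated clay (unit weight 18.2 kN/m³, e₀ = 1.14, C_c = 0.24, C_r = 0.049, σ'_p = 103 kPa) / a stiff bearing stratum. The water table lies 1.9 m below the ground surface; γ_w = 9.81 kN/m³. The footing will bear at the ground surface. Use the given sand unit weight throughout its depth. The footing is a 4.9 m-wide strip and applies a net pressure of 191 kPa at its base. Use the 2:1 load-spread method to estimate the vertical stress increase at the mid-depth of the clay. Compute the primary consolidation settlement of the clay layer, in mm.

Mid-depth of clay below the ground surface: z = 2.4 + 7.4/2 = 6.1 m.
Total vertical stress at mid-clay: σ_v = 20.4×2.4 + 18.2×3.7 = 116.3 kPa.
Pore pressure: u = 9.81×(6.1 − 1.9) = 41.202 kPa.
Initial effective stress: σ'_0 = σ_v − u = 116.3 − 41.202 = 75.098 kPa.
Stress increase at mid-clay by the 2:1 spreading method:
Δσ = qB/(B+z) = 191×4.9/(4.9+6.1) = 85.082 kPa
Final effective stress: σ'_f = 75.098 + 85.082 = 160.18 kPa.
σ'_f = 160.18 > σ'_p = 103 kPa, so the stress path crosses the preconsolidation pressure — recompression up to σ'_p, then virgin compression beyond:
S_c = H/(1+e₀)·[C_r·log₁₀(σ'_p/σ'_0) + C_c·log₁₀(σ'_f/σ'_p)]
    = 7.4/2.14 × [0.049×log₁₀(103/75.098) + 0.24×log₁₀(160.18/103)]
    = 3.4579 × [0.0067232 + 0.046025] = 0.1824 m

S_c ≈ 182 mm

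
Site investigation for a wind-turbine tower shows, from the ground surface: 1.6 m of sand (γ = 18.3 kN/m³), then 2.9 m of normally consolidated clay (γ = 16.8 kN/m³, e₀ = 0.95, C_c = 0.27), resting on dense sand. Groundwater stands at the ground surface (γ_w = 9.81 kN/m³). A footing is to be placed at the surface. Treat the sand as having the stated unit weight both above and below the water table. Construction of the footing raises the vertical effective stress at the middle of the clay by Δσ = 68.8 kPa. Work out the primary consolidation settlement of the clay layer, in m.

Mid-depth of clay below the ground surface: z = 1.6 + 2.9/2 = 3.05 m.
Total vertical stress at mid-clay: σ_v = 18.3×1.6 + 16.8×1.45 = 53.64 kPa.
Pore pressure: u = 9.81×(3.05 − 0) = 29.921 kPa.
Initial effective stress: σ'_0 = σ_v − u = 53.64 − 29.921 = 23.719 kPa.
Final effective stress: σ'_f = σ'_0 + Δσ = 23.719 + 68.8 = 92.519 kPa.
Normally consolidated clay, so the full stress increment lies on the virgin compression line:
S_c = C_c·H/(1+e₀)·log₁₀(σ'_f/σ'_0) = 0.27×2.9/(1+0.95)×log₁₀(92.519/23.719)
    = 0.40154 × 0.59113 = 0.2374 m

S_c ≈ 0.237 m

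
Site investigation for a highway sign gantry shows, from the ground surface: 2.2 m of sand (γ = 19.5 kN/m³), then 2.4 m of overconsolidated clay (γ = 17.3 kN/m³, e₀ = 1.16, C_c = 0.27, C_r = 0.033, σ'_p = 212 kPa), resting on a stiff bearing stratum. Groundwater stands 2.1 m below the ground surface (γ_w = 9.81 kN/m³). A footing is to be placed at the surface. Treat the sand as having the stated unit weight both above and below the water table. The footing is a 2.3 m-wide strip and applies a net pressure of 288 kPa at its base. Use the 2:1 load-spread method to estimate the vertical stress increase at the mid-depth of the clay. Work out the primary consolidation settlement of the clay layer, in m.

Mid-depth of clay below the ground surface: z = 2.2 + 2.4/2 = 3.4 m.
Total vertical stress at mid-clay: σ_v = 19.5×2.2 + 17.3×1.2 = 63.66 kPa.
Pore pressure: u = 9.81×(3.4 − 2.1) = 12.753 kPa.
Initial effective stress: σ'_0 = σ_v − u = 63.66 − 12.753 = 50.907 kPa.
Stress increase at mid-clay by the 2:1 spreading method:
Δσ = qB/(B+z) = 288×2.3/(2.3+3.4) = 116.21 kPa
Final effective stress: σ'_f = 50.907 + 116.21 = 167.12 kPa.
σ'_f = 167.12 ≤ σ'_p = 212 kPa, so the clay remains overconsolidated and only the recompression index applies:
S_c = C_r·H/(1+e₀)·log₁₀(σ'_f/σ'_0) = 0.033×2.4/2.16×log₁₀(167.12/50.907)
    = 0.036666 × 0.51625 = 0.01893 m

S_c ≈ 0.0189 m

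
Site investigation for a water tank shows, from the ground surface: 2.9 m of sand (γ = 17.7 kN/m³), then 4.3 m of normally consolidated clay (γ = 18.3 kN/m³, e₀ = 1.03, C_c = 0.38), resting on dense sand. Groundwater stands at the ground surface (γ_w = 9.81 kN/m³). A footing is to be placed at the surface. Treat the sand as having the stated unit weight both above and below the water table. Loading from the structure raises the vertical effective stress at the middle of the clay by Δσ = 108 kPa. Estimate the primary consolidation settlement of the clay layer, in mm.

S_c ≈ 450 mm

Mid-depth of clay below the ground surface: z = 2.9 + 4.3/2 = 5.05 m.
Total vertical stress at mid-clay: σ_v = 17.7×2.9 + 18.3×2.15 = 90.675 kPa.
Pore pressure: u = 9.81×(5.05 − 0) = 49.541 kPa.
Initial effective stress: σ'_0 = σ_v − u = 90.675 − 49.541 = 41.134 kPa.
Final effective stress: σ'_f = σ'_0 + Δσ = 41.134 + 108 = 149.13 kPa.
Normally consolidated clay, so the full stress increment lies on the virgin compression line:
S_c = C_c·H/(1+e₀)·log₁₀(σ'_f/σ'_0) = 0.38×4.3/(1+1.03)×log₁₀(149.13/41.134)
    = 0.80493 × 0.55936 = 0.4502 m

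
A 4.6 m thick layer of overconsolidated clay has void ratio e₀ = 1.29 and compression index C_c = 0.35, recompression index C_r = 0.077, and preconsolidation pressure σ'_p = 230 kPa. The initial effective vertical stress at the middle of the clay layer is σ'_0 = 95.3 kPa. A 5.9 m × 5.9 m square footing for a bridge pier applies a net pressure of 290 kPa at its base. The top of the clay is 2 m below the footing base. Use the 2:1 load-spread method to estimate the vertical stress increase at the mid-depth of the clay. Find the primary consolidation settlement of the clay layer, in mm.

S_c ≈ 47.2 mm

Mid-depth of clay below the footing base: z = 2 + 4.6/2 = 4.3 m.
Stress increase at mid-clay by the 2:1 spreading method:
Δσ = qBL/((B+z)(L+z)) = 290×5.9×5.9/((5.9+4.3)(5.9+4.3)) = 97.029 kPa
Final effective stress: σ'_f = 95.3 + 97.029 = 192.33 kPa.
σ'_f = 192.33 ≤ σ'_p = 230 kPa, so the clay remains overconsolidated and only the recompression index applies:
S_c = C_r·H/(1+e₀)·log₁₀(σ'_f/σ'_0) = 0.077×4.6/2.29×log₁₀(192.33/95.3)
    = 0.15467 × 0.30495 = 0.04717 m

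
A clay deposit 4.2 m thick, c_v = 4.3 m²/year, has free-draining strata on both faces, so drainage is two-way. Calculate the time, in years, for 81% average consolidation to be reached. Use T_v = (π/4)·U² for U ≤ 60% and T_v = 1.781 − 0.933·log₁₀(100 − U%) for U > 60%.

Drainage path length: H_d = H/2 = 2.1 m (double drainage).
U > 60%: T_v = 1.781 − 0.933·log₁₀(100 − 81) = 0.58792.
t = T_v·H_d²/c_v = 0.58792×2.1²/4.3 = 0.603 years.

t ≈ 0.603 years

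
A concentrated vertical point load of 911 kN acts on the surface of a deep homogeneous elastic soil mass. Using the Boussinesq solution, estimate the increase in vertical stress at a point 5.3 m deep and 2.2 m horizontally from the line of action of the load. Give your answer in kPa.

Boussinesq vertical stress below a point load on an elastic half-space:
Δσ_z = 3P/(2πz²) · [1 + (r/z)²]^(−5/2)
r/z = 2.2/5.3 = 0.41509; [1+(r/z)²]^(−5/2) = 0.67205.
Δσ_z = 3×911/(2π×5.3²) × 0.67205 = 15.485 × 0.67205 = 10.41 kPa

Δσ_z ≈ 10.4 kPa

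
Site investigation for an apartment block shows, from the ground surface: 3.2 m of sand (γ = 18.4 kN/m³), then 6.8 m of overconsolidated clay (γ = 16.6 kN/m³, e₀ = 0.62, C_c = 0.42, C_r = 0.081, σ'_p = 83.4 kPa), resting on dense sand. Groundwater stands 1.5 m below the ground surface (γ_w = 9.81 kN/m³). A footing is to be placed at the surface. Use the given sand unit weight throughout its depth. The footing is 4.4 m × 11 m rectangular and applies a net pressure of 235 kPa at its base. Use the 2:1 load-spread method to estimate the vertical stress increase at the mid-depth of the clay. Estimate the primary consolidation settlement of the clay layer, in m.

S_c ≈ 0.34 m

Mid-depth of clay below the ground surface: z = 3.2 + 6.8/2 = 6.6 m.
Total vertical stress at mid-clay: σ_v = 18.4×3.2 + 16.6×3.4 = 115.32 kPa.
Pore pressure: u = 9.81×(6.6 − 1.5) = 50.031 kPa.
Initial effective stress: σ'_0 = σ_v − u = 115.32 − 50.031 = 65.289 kPa.
Stress increase at mid-clay by the 2:1 spreading method:
Δσ = qBL/((B+z)(L+z)) = 235×4.4×11/((4.4+6.6)(11+6.6)) = 58.75 kPa
Final effective stress: σ'_f = 65.289 + 58.75 = 124.04 kPa.
σ'_f = 124.04 > σ'_p = 83.4 kPa, so the stress path crosses the preconsolidation pressure — recompression up to σ'_p, then virgin compression beyond:
S_c = H/(1+e₀)·[C_r·log₁₀(σ'_p/σ'_0) + C_c·log₁₀(σ'_f/σ'_p)]
    = 6.8/1.62 × [0.081×log₁₀(83.4/65.289) + 0.42×log₁₀(124.04/83.4)]
    = 4.1975 × [0.0086124 + 0.072406] = 0.3401 m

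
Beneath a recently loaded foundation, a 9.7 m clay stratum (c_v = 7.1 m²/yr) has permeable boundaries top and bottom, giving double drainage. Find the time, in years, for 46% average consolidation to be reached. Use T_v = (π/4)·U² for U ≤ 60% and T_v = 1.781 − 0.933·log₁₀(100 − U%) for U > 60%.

Drainage path length: H_d = H/2 = 4.85 m (double drainage).
U ≤ 60%: T_v = (π/4)·U² = (π/4)×0.46² = 0.16619.
t = T_v·H_d²/c_v = 0.16619×4.85²/7.1 = 0.5506 years.

t ≈ 0.551 years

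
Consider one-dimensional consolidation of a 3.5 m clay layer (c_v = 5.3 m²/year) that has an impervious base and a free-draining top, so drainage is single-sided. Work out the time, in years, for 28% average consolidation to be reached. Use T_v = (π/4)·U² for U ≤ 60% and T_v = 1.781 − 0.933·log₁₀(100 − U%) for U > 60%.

Drainage path length: H_d = H = 3.5 m (single drainage).
U ≤ 60%: T_v = (π/4)·U² = (π/4)×0.28² = 0.061575.
t = T_v·H_d²/c_v = 0.061575×3.5²/5.3 = 0.1423 years.

t ≈ 0.142 years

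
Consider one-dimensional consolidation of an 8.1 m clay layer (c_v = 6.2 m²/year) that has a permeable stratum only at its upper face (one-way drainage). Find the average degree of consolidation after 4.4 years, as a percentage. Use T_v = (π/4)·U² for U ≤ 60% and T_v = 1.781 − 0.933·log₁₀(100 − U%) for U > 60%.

U ≈ 70.9 %

Drainage path length: H_d = H = 8.1 m (single drainage).
T_v = c_v·t/H_d² = 6.2×4.4/8.1² = 0.41579.
T_v = 0.41579 corresponds to the U > 60% branch:
U = 1 − 10^((1.781 − T_v)/0.933)/100 = 0.7094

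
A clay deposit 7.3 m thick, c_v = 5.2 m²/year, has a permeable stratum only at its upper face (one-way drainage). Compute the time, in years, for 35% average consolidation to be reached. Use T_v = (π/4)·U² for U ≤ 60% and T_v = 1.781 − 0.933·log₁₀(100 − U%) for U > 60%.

Drainage path length: H_d = H = 7.3 m (single drainage).
U ≤ 60%: T_v = (π/4)·U² = (π/4)×0.35² = 0.096211.
t = T_v·H_d²/c_v = 0.096211×7.3²/5.2 = 0.986 years.

t ≈ 0.986 years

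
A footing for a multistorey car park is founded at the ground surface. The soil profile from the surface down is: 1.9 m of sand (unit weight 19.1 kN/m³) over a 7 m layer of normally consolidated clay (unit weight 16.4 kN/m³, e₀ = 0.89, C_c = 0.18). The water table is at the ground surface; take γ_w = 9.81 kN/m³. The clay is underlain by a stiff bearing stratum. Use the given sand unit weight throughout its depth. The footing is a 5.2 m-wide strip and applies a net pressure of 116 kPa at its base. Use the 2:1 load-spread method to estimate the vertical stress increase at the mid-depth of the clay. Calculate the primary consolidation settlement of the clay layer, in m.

S_c ≈ 0.253 m

Mid-depth of clay below the ground surface: z = 1.9 + 7/2 = 5.4 m.
Total vertical stress at mid-clay: σ_v = 19.1×1.9 + 16.4×3.5 = 93.69 kPa.
Pore pressure: u = 9.81×(5.4 − 0) = 52.974 kPa.
Initial effective stress: σ'_0 = σ_v − u = 93.69 − 52.974 = 40.716 kPa.
Stress increase at mid-clay by the 2:1 spreading method:
Δσ = qB/(B+z) = 116×5.2/(5.2+5.4) = 56.906 kPa
Final effective stress: σ'_f = σ'_0 + Δσ = 40.716 + 56.906 = 97.622 kPa.
Normally consolidated clay, so the full stress increment lies on the virgin compression line:
S_c = C_c·H/(1+e₀)·log₁₀(σ'_f/σ'_0) = 0.18×7/(1+0.89)×log₁₀(97.622/40.716)
    = 0.66667 × 0.37978 = 0.2532 m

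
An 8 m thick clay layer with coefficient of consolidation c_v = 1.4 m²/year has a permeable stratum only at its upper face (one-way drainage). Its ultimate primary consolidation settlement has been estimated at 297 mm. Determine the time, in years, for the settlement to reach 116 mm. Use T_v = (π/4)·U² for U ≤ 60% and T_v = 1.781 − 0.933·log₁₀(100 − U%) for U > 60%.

Drainage path length: H_d = H = 8 m (single drainage).
U = S(t)/S_ult = 116/297 = 0.3906.
U ≤ 60%: T_v = (π/4)·U² = (π/4)×0.39057² = 0.11981.
t = T_v·H_d²/c_v = 0.11981×8²/1.4 = 5.477 years.

t ≈ 5.48 years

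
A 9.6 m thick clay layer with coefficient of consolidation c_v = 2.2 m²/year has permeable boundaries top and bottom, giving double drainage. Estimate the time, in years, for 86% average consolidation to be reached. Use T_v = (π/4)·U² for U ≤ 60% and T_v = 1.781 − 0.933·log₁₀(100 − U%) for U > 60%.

Drainage path length: H_d = H/2 = 4.8 m (double drainage).
U > 60%: T_v = 1.781 − 0.933·log₁₀(100 − 86) = 0.71166.
t = T_v·H_d²/c_v = 0.71166×4.8²/2.2 = 7.453 years.

t ≈ 7.45 years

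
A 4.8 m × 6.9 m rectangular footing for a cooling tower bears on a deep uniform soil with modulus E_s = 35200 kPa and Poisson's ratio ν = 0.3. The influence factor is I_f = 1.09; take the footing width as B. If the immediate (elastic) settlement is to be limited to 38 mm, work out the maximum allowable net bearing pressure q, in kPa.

S_e = q·B·(1−ν²)/E_s · I_f  ⇒  q = S_e·E_s / (B·(1−ν²)·I_f).
q = 0.038 × 35200 / (4.8 × 0.91 × 1.09) = 280.9 kPa

q ≈ 281 kPa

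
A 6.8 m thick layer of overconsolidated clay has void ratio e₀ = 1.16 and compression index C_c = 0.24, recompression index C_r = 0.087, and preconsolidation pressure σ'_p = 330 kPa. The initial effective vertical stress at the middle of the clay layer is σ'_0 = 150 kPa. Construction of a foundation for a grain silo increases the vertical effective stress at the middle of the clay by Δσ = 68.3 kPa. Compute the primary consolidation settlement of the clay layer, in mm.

S_c ≈ 44.6 mm

Final effective stress: σ'_f = 150 + 68.3 = 218.3 kPa.
σ'_f = 218.3 ≤ σ'_p = 330 kPa, so the clay remains overconsolidated and only the recompression index applies:
S_c = C_r·H/(1+e₀)·log₁₀(σ'_f/σ'_0) = 0.087×6.8/2.16×log₁₀(218.3/150)
    = 0.27388 × 0.16296 = 0.04463 m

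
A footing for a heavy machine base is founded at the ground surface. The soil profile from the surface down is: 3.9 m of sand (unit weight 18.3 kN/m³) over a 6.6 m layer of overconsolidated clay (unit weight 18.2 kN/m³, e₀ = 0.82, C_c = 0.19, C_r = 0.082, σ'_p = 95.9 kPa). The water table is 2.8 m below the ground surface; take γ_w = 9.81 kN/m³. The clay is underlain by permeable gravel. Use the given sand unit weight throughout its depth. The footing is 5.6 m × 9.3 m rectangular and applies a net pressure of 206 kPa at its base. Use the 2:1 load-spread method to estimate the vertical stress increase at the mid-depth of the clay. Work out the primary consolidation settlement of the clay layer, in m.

Mid-depth of clay below the ground surface: z = 3.9 + 6.6/2 = 7.2 m.
Total vertical stress at mid-clay: σ_v = 18.3×3.9 + 18.2×3.3 = 131.43 kPa.
Pore pressure: u = 9.81×(7.2 − 2.8) = 43.164 kPa.
Initial effective stress: σ'_0 = σ_v − u = 131.43 − 43.164 = 88.266 kPa.
Stress increase at mid-clay by the 2:1 spreading method:
Δσ = qBL/((B+z)(L+z)) = 206×5.6×9.3/((5.6+7.2)(9.3+7.2)) = 50.798 kPa
Final effective stress: σ'_f = 88.266 + 50.798 = 139.06 kPa.
σ'_f = 139.06 > σ'_p = 95.9 kPa, so the stress path crosses the preconsolidation pressure — recompression up to σ'_p, then virgin compression beyond:
S_c = H/(1+e₀)·[C_r·log₁₀(σ'_p/σ'_0) + C_c·log₁₀(σ'_f/σ'_p)]
    = 6.6/1.82 × [0.082×log₁₀(95.9/88.266) + 0.19×log₁₀(139.06/95.9)]
    = 3.6264 × [0.0029541 + 0.030663] = 0.1219 m

S_c ≈ 0.122 m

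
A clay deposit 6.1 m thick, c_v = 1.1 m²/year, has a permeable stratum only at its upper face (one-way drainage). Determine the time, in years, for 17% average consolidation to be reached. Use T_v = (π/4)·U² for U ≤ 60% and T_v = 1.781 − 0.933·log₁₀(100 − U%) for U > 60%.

t ≈ 0.768 years

Drainage path length: H_d = H = 6.1 m (single drainage).
U ≤ 60%: T_v = (π/4)·U² = (π/4)×0.17² = 0.022698.
t = T_v·H_d²/c_v = 0.022698×6.1²/1.1 = 0.7678 years.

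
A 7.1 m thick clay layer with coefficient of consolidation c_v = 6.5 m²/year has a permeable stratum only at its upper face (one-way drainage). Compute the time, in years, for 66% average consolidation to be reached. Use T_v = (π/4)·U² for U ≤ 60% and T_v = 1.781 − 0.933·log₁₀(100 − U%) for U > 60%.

t ≈ 2.73 years

Drainage path length: H_d = H = 7.1 m (single drainage).
U > 60%: T_v = 1.781 − 0.933·log₁₀(100 − 66) = 0.35213.
t = T_v·H_d²/c_v = 0.35213×7.1²/6.5 = 2.731 years.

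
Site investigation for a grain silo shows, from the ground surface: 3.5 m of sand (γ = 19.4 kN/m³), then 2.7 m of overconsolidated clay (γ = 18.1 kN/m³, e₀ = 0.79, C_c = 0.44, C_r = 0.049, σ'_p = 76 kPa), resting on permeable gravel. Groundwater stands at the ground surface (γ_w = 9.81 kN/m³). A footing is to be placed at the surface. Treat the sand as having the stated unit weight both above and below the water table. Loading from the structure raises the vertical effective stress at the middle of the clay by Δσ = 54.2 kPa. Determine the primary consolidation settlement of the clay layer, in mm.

S_c ≈ 93.1 mm

Mid-depth of clay below the ground surface: z = 3.5 + 2.7/2 = 4.85 m.
Total vertical stress at mid-clay: σ_v = 19.4×3.5 + 18.1×1.35 = 92.335 kPa.
Pore pressure: u = 9.81×(4.85 − 0) = 47.578 kPa.
Initial effective stress: σ'_0 = σ_v − u = 92.335 − 47.578 = 44.757 kPa.
Final effective stress: σ'_f = 44.757 + 54.2 = 98.957 kPa.
σ'_f = 98.957 > σ'_p = 76 kPa, so the stress path crosses the preconsolidation pressure — recompression up to σ'_p, then virgin compression beyond:
S_c = H/(1+e₀)·[C_r·log₁₀(σ'_p/σ'_0) + C_c·log₁₀(σ'_f/σ'_p)]
    = 2.7/1.79 × [0.049×log₁₀(76/44.757) + 0.44×log₁₀(98.957/76)]
    = 1.5084 × [0.011268 + 0.050438] = 0.09308 m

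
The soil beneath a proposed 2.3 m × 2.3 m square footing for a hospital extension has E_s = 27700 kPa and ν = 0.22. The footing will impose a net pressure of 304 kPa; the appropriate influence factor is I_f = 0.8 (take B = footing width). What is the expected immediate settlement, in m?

S_e ≈ 0.0192 m

Immediate (elastic) settlement: S_e = q·B·(1−ν²)/E_s · I_f.
S_e = 304 × 2.3 × (1 − 0.22²) / 27700 × 0.8
    = 304 × 2.3 × 0.9516 / 27700 × 0.8
    = 0.01922 m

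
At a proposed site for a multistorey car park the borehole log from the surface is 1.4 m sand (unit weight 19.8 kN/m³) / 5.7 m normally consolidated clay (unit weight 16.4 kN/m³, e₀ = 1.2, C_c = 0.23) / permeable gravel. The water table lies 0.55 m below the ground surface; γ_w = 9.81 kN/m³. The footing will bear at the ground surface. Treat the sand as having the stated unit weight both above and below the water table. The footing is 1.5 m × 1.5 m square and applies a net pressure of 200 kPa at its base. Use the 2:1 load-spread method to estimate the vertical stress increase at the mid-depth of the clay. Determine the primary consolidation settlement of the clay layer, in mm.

S_c ≈ 78.9 mm

Mid-depth of clay below the ground surface: z = 1.4 + 5.7/2 = 4.25 m.
Total vertical stress at mid-clay: σ_v = 19.8×1.4 + 16.4×2.85 = 74.46 kPa.
Pore pressure: u = 9.81×(4.25 − 0.55) = 36.297 kPa.
Initial effective stress: σ'_0 = σ_v − u = 74.46 − 36.297 = 38.163 kPa.
Stress increase at mid-clay by the 2:1 spreading method:
Δσ = qBL/((B+z)(L+z)) = 200×1.5×1.5/((1.5+4.25)(1.5+4.25)) = 13.611 kPa
Final effective stress: σ'_f = σ'_0 + Δσ = 38.163 + 13.611 = 51.774 kPa.
Normally consolidated clay, so the full stress increment lies on the virgin compression line:
S_c = C_c·H/(1+e₀)·log₁₀(σ'_f/σ'_0) = 0.23×5.7/(1+1.2)×log₁₀(51.774/38.163)
    = 0.59591 × 0.13247 = 0.07894 m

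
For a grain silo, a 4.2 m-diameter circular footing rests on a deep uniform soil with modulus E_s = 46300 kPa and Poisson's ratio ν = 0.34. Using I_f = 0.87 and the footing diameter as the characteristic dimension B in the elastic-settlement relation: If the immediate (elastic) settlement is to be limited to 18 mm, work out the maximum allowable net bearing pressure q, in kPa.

S_e = q·B·(1−ν²)/E_s · I_f  ⇒  q = S_e·E_s / (B·(1−ν²)·I_f).
q = 0.018 × 46300 / (4.2 × 0.8844 × 0.87) = 257.9 kPa

q ≈ 258 kPa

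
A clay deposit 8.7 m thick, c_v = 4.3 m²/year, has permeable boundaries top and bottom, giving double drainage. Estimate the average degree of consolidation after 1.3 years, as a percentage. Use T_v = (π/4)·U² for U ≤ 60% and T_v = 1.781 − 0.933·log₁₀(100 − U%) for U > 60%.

Drainage path length: H_d = H/2 = 4.35 m (double drainage).
T_v = c_v·t/H_d² = 4.3×1.3/4.35² = 0.29542.
T_v = 0.29542 corresponds to the U > 60% branch:
U = 1 − 10^((1.781 − T_v)/0.933)/100 = 0.6089

U ≈ 60.9 %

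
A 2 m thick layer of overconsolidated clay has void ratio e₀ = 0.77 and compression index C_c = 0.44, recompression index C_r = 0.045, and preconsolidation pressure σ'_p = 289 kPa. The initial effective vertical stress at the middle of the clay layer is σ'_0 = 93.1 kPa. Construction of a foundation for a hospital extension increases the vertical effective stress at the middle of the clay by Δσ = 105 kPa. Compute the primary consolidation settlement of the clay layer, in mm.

S_c ≈ 16.7 mm

Final effective stress: σ'_f = 93.1 + 105 = 198.1 kPa.
σ'_f = 198.1 ≤ σ'_p = 289 kPa, so the clay remains overconsolidated and only the recompression index applies:
S_c = C_r·H/(1+e₀)·log₁₀(σ'_f/σ'_0) = 0.045×2/1.77×log₁₀(198.1/93.1)
    = 0.050845 × 0.32793 = 0.01667 m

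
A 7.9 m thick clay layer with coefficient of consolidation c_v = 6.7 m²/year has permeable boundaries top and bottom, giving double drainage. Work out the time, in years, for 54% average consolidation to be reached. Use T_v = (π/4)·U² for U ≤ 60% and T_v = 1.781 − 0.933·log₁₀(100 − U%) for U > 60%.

Drainage path length: H_d = H/2 = 3.95 m (double drainage).
U ≤ 60%: T_v = (π/4)·U² = (π/4)×0.54² = 0.22902.
t = T_v·H_d²/c_v = 0.22902×3.95²/6.7 = 0.5333 years.

t ≈ 0.533 years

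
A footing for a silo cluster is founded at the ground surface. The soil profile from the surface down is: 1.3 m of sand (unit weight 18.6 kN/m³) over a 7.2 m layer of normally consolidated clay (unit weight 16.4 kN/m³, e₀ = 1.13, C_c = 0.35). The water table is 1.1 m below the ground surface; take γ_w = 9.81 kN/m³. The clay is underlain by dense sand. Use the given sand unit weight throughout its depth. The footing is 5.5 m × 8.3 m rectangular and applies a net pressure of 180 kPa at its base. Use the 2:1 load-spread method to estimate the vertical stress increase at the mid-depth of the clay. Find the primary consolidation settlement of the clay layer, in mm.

S_c ≈ 429 mm

Mid-depth of clay below the ground surface: z = 1.3 + 7.2/2 = 4.9 m.
Total vertical stress at mid-clay: σ_v = 18.6×1.3 + 16.4×3.6 = 83.22 kPa.
Pore pressure: u = 9.81×(4.9 − 1.1) = 37.278 kPa.
Initial effective stress: σ'_0 = σ_v − u = 83.22 − 37.278 = 45.942 kPa.
Stress increase at mid-clay by the 2:1 spreading method:
Δσ = qBL/((B+z)(L+z)) = 180×5.5×8.3/((5.5+4.9)(8.3+4.9)) = 59.856 kPa
Final effective stress: σ'_f = σ'_0 + Δσ = 45.942 + 59.856 = 105.8 kPa.
Normally consolidated clay, so the full stress increment lies on the virgin compression line:
S_c = C_c·H/(1+e₀)·log₁₀(σ'_f/σ'_0) = 0.35×7.2/(1+1.13)×log₁₀(105.8/45.942)
    = 1.1831 × 0.36228 = 0.4286 m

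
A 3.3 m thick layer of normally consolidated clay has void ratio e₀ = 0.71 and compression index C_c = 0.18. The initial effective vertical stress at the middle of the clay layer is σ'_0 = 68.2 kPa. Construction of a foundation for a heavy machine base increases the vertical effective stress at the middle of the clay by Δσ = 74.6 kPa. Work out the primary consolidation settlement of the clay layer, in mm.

S_c ≈ 111 mm

Final effective stress: σ'_f = σ'_0 + Δσ = 68.2 + 74.6 = 142.8 kPa.
Normally consolidated clay, so the full stress increment lies on the virgin compression line:
S_c = C_c·H/(1+e₀)·log₁₀(σ'_f/σ'_0) = 0.18×3.3/(1+0.71)×log₁₀(142.8/68.2)
    = 0.34737 × 0.32094 = 0.1115 m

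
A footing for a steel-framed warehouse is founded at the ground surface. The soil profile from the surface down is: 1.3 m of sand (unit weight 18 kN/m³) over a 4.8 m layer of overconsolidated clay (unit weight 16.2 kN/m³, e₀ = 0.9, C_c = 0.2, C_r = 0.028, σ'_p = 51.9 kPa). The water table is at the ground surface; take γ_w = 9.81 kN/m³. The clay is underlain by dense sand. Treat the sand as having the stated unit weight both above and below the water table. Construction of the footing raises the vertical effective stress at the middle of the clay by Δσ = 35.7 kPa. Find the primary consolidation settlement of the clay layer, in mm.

S_c ≈ 59.1 mm

Mid-depth of clay below the ground surface: z = 1.3 + 4.8/2 = 3.7 m.
Total vertical stress at mid-clay: σ_v = 18×1.3 + 16.2×2.4 = 62.28 kPa.
Pore pressure: u = 9.81×(3.7 − 0) = 36.297 kPa.
Initial effective stress: σ'_0 = σ_v − u = 62.28 − 36.297 = 25.983 kPa.
Final effective stress: σ'_f = 25.983 + 35.7 = 61.683 kPa.
σ'_f = 61.683 > σ'_p = 51.9 kPa, so the stress path crosses the preconsolidation pressure — recompression up to σ'_p, then virgin compression beyond:
S_c = H/(1+e₀)·[C_r·log₁₀(σ'_p/σ'_0) + C_c·log₁₀(σ'_f/σ'_p)]
    = 4.8/1.9 × [0.028×log₁₀(51.9/25.983) + 0.2×log₁₀(61.683/51.9)]
    = 2.5263 × [0.0084134 + 0.015] = 0.05915 m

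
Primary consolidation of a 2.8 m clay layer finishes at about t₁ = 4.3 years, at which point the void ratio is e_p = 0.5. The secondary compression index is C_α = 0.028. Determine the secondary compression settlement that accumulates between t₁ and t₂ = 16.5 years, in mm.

Secondary compression: S_s = C_α·H/(1+e_p)·log₁₀(t₂/t₁)
S_s = 0.028×2.8/(1+0.5)×log₁₀(16.5/4.3)
    = 0.05227 × 0.584 = 0.03052 m

S_s ≈ 30.5 mm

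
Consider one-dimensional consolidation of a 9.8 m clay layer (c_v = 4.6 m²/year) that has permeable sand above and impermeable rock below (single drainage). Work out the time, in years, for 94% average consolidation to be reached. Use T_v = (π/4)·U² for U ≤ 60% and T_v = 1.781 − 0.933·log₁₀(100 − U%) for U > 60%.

t ≈ 22 years

Drainage path length: H_d = H = 9.8 m (single drainage).
U > 60%: T_v = 1.781 − 0.933·log₁₀(100 − 94) = 1.055.
t = T_v·H_d²/c_v = 1.055×9.8²/4.6 = 22.03 years.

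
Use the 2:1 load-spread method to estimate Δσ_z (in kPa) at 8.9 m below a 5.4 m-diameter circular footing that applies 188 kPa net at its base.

Δσ_z ≈ 26.8 kPa

By the 2:1 method the load spreads at 1 horizontal : 2 vertical, so at depth z the loaded area has grown by z in each plan dimension:
Δσ ≈ qD²/(D+z)² = 188×5.4²/(5.4+8.9)² = 26.809 kPa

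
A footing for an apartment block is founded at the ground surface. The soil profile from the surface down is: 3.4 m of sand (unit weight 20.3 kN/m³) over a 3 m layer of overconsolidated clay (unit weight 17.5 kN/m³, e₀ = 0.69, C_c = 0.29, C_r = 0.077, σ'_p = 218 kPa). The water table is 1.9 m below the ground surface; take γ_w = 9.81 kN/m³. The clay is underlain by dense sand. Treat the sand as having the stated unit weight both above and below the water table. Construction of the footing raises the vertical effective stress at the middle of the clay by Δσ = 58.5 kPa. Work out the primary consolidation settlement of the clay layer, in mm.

Mid-depth of clay below the ground surface: z = 3.4 + 3/2 = 4.9 m.
Total vertical stress at mid-clay: σ_v = 20.3×3.4 + 17.5×1.5 = 95.27 kPa.
Pore pressure: u = 9.81×(4.9 − 1.9) = 29.43 kPa.
Initial effective stress: σ'_0 = σ_v − u = 95.27 − 29.43 = 65.84 kPa.
Final effective stress: σ'_f = 65.84 + 58.5 = 124.34 kPa.
σ'_f = 124.34 ≤ σ'_p = 218 kPa, so the clay remains overconsolidated and only the recompression index applies:
S_c = C_r·H/(1+e₀)·log₁₀(σ'_f/σ'_0) = 0.077×3/1.69×log₁₀(124.34/65.84)
    = 0.13668 × 0.27612 = 0.03774 m

S_c ≈ 37.7 mm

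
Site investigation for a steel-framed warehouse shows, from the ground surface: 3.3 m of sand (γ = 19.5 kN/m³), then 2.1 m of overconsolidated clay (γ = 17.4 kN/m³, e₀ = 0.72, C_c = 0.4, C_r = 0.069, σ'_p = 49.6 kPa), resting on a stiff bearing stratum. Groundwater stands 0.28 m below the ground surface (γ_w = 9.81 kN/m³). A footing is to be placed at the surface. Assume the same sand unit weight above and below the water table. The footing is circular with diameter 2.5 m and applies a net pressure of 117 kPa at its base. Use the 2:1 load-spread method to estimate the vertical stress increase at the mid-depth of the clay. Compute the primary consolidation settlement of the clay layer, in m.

Mid-depth of clay below the ground surface: z = 3.3 + 2.1/2 = 4.35 m.
Total vertical stress at mid-clay: σ_v = 19.5×3.3 + 17.4×1.05 = 82.62 kPa.
Pore pressure: u = 9.81×(4.35 − 0.28) = 39.927 kPa.
Initial effective stress: σ'_0 = σ_v − u = 82.62 − 39.927 = 42.693 kPa.
Stress increase at mid-clay by the 2:1 spreading method:
Δσ ≈ qD²/(D+z)² = 117×2.5²/(2.5+4.35)² = 15.584 kPa
Final effective stress: σ'_f = 42.693 + 15.584 = 58.277 kPa.
σ'_f = 58.277 > σ'_p = 49.6 kPa, so the stress path crosses the preconsolidation pressure — recompression up to σ'_p, then virgin compression beyond:
S_c = H/(1+e₀)·[C_r·log₁₀(σ'_p/σ'_0) + C_c·log₁₀(σ'_f/σ'_p)]
    = 2.1/1.72 × [0.069×log₁₀(49.6/42.693) + 0.4×log₁₀(58.277/49.6)]
    = 1.2209 × [0.0044936 + 0.028006] = 0.03968 m

S_c ≈ 0.0397 m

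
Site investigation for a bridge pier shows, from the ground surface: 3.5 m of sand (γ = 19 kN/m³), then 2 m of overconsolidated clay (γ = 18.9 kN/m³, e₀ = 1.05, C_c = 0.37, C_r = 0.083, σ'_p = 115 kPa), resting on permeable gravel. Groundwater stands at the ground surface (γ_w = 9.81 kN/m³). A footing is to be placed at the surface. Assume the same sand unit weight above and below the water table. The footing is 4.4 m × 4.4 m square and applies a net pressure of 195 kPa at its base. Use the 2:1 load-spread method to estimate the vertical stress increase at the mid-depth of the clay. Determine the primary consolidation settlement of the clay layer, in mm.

Mid-depth of clay below the ground surface: z = 3.5 + 2/2 = 4.5 m.
Total vertical stress at mid-clay: σ_v = 19×3.5 + 18.9×1 = 85.4 kPa.
Pore pressure: u = 9.81×(4.5 − 0) = 44.145 kPa.
Initial effective stress: σ'_0 = σ_v − u = 85.4 − 44.145 = 41.255 kPa.
Stress increase at mid-clay by the 2:1 spreading method:
Δσ = qBL/((B+z)(L+z)) = 195×4.4×4.4/((4.4+4.5)(4.4+4.5)) = 47.661 kPa
Final effective stress: σ'_f = 41.255 + 47.661 = 88.916 kPa.
σ'_f = 88.916 ≤ σ'_p = 115 kPa, so the clay remains overconsolidated and only the recompression index applies:
S_c = C_r·H/(1+e₀)·log₁₀(σ'_f/σ'_0) = 0.083×2/2.05×log₁₀(88.916/41.255)
    = 0.080976 × 0.3335 = 0.02701 m

S_c ≈ 27 mm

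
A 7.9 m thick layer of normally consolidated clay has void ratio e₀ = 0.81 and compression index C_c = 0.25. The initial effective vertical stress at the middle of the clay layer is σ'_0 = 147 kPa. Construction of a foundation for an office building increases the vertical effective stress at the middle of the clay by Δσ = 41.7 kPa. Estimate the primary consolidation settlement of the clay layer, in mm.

S_c ≈ 118 mm

Final effective stress: σ'_f = σ'_0 + Δσ = 147 + 41.7 = 188.7 kPa.
Normally consolidated clay, so the full stress increment lies on the virgin compression line:
S_c = C_c·H/(1+e₀)·log₁₀(σ'_f/σ'_0) = 0.25×7.9/(1+0.81)×log₁₀(188.7/147)
    = 1.0912 × 0.10845 = 0.1183 m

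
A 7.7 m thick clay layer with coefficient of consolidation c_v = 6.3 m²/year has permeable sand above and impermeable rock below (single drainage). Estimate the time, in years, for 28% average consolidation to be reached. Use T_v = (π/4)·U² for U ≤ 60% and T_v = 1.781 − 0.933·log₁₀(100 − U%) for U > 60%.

Drainage path length: H_d = H = 7.7 m (single drainage).
U ≤ 60%: T_v = (π/4)·U² = (π/4)×0.28² = 0.061575.
t = T_v·H_d²/c_v = 0.061575×7.7²/6.3 = 0.5795 years.

t ≈ 0.579 years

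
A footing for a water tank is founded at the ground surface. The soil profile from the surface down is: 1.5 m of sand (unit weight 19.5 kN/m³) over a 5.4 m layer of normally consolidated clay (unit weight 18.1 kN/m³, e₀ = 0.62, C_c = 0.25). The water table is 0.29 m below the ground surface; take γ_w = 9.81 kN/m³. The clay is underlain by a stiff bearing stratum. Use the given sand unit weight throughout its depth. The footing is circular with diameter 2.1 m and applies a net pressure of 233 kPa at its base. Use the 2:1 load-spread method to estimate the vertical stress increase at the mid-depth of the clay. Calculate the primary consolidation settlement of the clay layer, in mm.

Mid-depth of clay below the ground surface: z = 1.5 + 5.4/2 = 4.2 m.
Total vertical stress at mid-clay: σ_v = 19.5×1.5 + 18.1×2.7 = 78.12 kPa.
Pore pressure: u = 9.81×(4.2 − 0.29) = 38.357 kPa.
Initial effective stress: σ'_0 = σ_v − u = 78.12 − 38.357 = 39.763 kPa.
Stress increase at mid-clay by the 2:1 spreading method:
Δσ ≈ qD²/(D+z)² = 233×2.1²/(2.1+4.2)² = 25.889 kPa
Final effective stress: σ'_f = σ'_0 + Δσ = 39.763 + 25.889 = 65.652 kPa.
Normally consolidated clay, so the full stress increment lies on the virgin compression line:
S_c = C_c·H/(1+e₀)·log₁₀(σ'_f/σ'_0) = 0.25×5.4/(1+0.62)×log₁₀(65.652/39.763)
    = 0.83333 × 0.21777 = 0.1815 m

S_c ≈ 181 mm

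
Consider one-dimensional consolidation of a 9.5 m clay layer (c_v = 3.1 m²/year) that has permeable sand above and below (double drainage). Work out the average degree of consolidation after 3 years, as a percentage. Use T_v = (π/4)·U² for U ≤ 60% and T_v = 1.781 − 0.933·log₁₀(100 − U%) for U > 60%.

U ≈ 70.7 %

Drainage path length: H_d = H/2 = 4.75 m (double drainage).
T_v = c_v·t/H_d² = 3.1×3/4.75² = 0.41219.
T_v = 0.41219 corresponds to the U > 60% branch:
U = 1 − 10^((1.781 − T_v)/0.933)/100 = 0.7068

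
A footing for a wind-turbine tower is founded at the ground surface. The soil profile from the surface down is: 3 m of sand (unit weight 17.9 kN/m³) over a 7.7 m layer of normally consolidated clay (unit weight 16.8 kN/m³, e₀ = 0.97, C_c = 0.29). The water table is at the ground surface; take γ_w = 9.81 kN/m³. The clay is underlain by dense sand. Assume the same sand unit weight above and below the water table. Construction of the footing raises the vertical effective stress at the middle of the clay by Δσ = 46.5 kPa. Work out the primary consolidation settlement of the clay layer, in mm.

S_c ≈ 318 mm

Mid-depth of clay below the ground surface: z = 3 + 7.7/2 = 6.85 m.
Total vertical stress at mid-clay: σ_v = 17.9×3 + 16.8×3.85 = 118.38 kPa.
Pore pressure: u = 9.81×(6.85 − 0) = 67.198 kPa.
Initial effective stress: σ'_0 = σ_v − u = 118.38 − 67.198 = 51.182 kPa.
Final effective stress: σ'_f = σ'_0 + Δσ = 51.182 + 46.5 = 97.682 kPa.
Normally consolidated clay, so the full stress increment lies on the virgin compression line:
S_c = C_c·H/(1+e₀)·log₁₀(σ'_f/σ'_0) = 0.29×7.7/(1+0.97)×log₁₀(97.682/51.182)
    = 1.1335 × 0.2807 = 0.3182 m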